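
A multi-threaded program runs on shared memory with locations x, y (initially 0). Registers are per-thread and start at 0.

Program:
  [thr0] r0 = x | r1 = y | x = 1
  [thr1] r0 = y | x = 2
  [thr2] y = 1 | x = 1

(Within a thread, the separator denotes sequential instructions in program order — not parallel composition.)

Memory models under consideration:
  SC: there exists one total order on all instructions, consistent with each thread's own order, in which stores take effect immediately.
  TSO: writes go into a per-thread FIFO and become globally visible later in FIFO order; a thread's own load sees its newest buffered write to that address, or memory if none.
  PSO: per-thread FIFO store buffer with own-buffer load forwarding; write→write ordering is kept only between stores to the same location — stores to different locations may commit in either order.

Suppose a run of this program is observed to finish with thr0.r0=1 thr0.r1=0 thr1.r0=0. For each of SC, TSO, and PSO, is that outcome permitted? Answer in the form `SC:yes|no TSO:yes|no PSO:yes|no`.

SC:no TSO:no PSO:yes

outcome vector order: (thr0.r0,thr0.r1,thr1.r0)
SC (9): (0,0,0) (0,0,1) (0,1,0) (0,1,1) (1,1,0) (1,1,1) (2,0,0) (2,1,0) (2,1,1)
TSO (9): (0,0,0) (0,0,1) (0,1,0) (0,1,1) (1,1,0) (1,1,1) (2,0,0) (2,1,0) (2,1,1)
PSO (11): (0,0,0) (0,0,1) (0,1,0) (0,1,1) (1,0,0) (1,0,1) (1,1,0) (1,1,1) (2,0,0) (2,1,0) (2,1,1)
target (1,0,0) ∈ {PSO}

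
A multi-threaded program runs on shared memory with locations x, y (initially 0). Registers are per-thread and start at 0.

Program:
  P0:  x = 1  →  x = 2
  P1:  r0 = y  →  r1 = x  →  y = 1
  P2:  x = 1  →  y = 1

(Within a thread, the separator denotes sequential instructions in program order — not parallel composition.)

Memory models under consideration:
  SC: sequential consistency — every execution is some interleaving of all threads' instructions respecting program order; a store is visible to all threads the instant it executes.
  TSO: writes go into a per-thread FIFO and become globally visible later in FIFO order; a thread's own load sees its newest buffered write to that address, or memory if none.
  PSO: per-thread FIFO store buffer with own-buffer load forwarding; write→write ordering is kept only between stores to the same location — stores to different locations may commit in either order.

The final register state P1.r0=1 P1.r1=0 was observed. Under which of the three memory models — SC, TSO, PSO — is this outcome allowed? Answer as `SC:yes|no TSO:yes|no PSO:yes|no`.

outcome vector order: (P1.r0,P1.r1)
[SC] allowed = {<0 0>, <0 1>, <0 2>, <1 1>, <1 2>}
[TSO] allowed = {<0 0>, <0 1>, <0 2>, <1 1>, <1 2>}
[PSO] allowed = {<0 0>, <0 1>, <0 2>, <1 0>, <1 1>, <1 2>}
target <1 0> ∈ {PSO}

SC:no TSO:no PSO:yes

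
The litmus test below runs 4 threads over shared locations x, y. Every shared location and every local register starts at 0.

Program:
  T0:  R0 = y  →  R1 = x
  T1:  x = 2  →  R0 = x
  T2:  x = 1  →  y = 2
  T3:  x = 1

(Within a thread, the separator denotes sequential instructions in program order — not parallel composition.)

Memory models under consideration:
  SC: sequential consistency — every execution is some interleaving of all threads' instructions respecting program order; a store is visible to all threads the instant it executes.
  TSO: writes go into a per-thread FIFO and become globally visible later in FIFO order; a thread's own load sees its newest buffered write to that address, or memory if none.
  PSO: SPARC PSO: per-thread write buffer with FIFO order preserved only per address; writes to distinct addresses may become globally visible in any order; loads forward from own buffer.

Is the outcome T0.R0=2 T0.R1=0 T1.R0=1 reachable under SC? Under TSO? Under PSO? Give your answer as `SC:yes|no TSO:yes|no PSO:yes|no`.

outcome vector order: (T0.R0,T0.R1,T1.R0)
SC: 10 outcomes — {0/0/1, 0/0/2, 0/1/1, 0/1/2, 0/2/1, 0/2/2, 2/1/1, 2/1/2, 2/2/1, 2/2/2}
TSO: 10 outcomes — {0/0/1, 0/0/2, 0/1/1, 0/1/2, 0/2/1, 0/2/2, 2/1/1, 2/1/2, 2/2/1, 2/2/2}
PSO: 12 outcomes — {0/0/1, 0/0/2, 0/1/1, 0/1/2, 0/2/1, 0/2/2, 2/0/1, 2/0/2, 2/1/1, 2/1/2, 2/2/1, 2/2/2}
target 2/0/1 ∈ {PSO}

SC:no TSO:no PSO:yes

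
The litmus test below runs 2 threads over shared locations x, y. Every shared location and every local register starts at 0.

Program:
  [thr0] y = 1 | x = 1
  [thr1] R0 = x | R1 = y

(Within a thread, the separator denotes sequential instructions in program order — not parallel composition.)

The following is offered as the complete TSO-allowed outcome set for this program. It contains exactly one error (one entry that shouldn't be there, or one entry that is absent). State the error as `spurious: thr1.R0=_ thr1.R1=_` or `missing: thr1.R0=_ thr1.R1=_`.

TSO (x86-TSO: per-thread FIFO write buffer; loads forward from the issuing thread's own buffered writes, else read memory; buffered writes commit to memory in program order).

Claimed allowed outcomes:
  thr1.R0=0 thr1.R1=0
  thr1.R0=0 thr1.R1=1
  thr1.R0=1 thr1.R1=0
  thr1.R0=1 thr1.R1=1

outcome vector order: (thr1.R0,thr1.R1)
TSO (3): 0/0 0/1 1/1
claimed∖TSO = {1/0}

spurious: thr1.R0=1 thr1.R1=0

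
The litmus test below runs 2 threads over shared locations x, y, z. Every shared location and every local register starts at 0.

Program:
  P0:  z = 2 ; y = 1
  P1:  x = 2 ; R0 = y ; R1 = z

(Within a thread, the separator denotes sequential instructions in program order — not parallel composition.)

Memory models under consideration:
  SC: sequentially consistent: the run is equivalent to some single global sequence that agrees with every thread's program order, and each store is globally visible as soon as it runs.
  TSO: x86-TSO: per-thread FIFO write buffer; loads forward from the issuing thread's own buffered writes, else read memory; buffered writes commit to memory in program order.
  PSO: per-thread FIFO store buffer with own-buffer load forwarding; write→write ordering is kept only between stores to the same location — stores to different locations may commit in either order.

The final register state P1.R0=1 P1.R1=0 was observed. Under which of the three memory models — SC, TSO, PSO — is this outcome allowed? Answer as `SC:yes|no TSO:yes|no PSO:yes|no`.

SC:no TSO:no PSO:yes

outcome vector order: (P1.R0,P1.R1)
SC (3): 00; 02; 12
TSO (3): 00; 02; 12
PSO (4): 00; 02; 10; 12
target 10 ∈ {PSO}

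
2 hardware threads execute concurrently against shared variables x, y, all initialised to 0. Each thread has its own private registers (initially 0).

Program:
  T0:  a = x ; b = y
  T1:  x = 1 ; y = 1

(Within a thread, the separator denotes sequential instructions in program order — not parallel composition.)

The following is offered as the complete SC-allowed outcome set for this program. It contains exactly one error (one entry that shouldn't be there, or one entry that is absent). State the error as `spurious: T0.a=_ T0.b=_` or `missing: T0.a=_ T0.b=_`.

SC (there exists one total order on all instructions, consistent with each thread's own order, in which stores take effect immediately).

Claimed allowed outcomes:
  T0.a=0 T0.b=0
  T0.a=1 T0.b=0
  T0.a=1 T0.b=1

missing: T0.a=0 T0.b=1

outcome vector order: (T0.a,T0.b)
SC: 4 outcomes — {00; 01; 10; 11}
SC∖claimed = {01}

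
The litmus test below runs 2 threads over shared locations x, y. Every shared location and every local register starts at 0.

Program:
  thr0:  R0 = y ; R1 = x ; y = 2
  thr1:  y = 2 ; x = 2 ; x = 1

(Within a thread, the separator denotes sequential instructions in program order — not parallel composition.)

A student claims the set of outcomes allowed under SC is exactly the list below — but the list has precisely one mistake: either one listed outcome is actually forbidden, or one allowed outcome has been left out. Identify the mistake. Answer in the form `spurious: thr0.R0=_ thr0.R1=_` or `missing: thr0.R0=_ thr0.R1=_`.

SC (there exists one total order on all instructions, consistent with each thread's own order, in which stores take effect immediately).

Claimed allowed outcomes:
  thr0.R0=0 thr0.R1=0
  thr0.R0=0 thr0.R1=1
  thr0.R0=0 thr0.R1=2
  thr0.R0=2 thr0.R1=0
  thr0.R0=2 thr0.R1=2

outcome vector order: (thr0.R0,thr0.R1)
SC: 6 outcomes — {(0,0); (0,1); (0,2); (2,0); (2,1); (2,2)}
SC∖claimed = {(2,1)}

missing: thr0.R0=2 thr0.R1=1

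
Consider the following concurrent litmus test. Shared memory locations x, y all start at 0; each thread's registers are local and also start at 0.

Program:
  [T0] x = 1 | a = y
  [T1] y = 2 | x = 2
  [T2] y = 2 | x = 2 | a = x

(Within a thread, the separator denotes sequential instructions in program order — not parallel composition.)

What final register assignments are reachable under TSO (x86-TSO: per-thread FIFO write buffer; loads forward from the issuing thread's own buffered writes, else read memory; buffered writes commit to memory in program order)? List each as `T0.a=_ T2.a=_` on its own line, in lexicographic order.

outcome vector order: (T0.a,T2.a)
|TSO outcomes| = 4

T0.a=0 T2.a=1
T0.a=0 T2.a=2
T0.a=2 T2.a=1
T0.a=2 T2.a=2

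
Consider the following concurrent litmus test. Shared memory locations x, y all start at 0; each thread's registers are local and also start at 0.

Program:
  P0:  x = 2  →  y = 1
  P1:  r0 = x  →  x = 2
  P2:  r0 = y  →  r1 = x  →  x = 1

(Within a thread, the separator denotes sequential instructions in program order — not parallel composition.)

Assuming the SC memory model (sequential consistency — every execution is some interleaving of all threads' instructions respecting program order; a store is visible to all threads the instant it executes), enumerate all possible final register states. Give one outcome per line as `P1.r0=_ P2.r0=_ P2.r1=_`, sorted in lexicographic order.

P1.r0=0 P2.r0=0 P2.r1=0
P1.r0=0 P2.r0=0 P2.r1=2
P1.r0=0 P2.r0=1 P2.r1=2
P1.r0=1 P2.r0=0 P2.r1=0
P1.r0=1 P2.r0=0 P2.r1=2
P1.r0=1 P2.r0=1 P2.r1=2
P1.r0=2 P2.r0=0 P2.r1=0
P1.r0=2 P2.r0=0 P2.r1=2
P1.r0=2 P2.r0=1 P2.r1=2

outcome vector order: (P1.r0,P2.r0,P2.r1)
|SC outcomes| = 9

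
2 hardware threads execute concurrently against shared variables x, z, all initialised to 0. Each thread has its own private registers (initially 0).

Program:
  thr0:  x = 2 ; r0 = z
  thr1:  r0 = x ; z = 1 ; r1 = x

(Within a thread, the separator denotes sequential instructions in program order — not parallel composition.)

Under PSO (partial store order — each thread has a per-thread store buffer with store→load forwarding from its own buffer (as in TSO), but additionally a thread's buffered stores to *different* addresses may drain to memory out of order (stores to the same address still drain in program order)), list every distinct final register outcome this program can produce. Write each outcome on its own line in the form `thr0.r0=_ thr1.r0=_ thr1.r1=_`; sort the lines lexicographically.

thr0.r0=0 thr1.r0=0 thr1.r1=0
thr0.r0=0 thr1.r0=0 thr1.r1=2
thr0.r0=0 thr1.r0=2 thr1.r1=2
thr0.r0=1 thr1.r0=0 thr1.r1=0
thr0.r0=1 thr1.r0=0 thr1.r1=2
thr0.r0=1 thr1.r0=2 thr1.r1=2

outcome vector order: (thr0.r0,thr1.r0,thr1.r1)
|PSO outcomes| = 6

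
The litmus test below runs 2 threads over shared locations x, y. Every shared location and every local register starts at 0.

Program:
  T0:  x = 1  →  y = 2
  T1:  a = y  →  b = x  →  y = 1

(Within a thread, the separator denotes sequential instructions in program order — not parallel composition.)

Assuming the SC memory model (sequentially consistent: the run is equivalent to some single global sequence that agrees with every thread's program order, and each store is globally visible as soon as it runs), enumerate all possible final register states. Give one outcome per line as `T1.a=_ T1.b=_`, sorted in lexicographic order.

T1.a=0 T1.b=0
T1.a=0 T1.b=1
T1.a=2 T1.b=1

outcome vector order: (T1.a,T1.b)
|SC outcomes| = 3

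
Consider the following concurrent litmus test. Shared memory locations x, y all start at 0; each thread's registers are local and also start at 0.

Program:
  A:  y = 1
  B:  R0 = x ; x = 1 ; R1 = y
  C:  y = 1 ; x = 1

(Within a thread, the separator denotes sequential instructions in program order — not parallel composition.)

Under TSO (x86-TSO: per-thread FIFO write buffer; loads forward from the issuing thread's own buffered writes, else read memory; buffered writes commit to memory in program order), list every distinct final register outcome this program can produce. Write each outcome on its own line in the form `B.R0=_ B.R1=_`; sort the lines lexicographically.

outcome vector order: (B.R0,B.R1)
|TSO outcomes| = 3

B.R0=0 B.R1=0
B.R0=0 B.R1=1
B.R0=1 B.R1=1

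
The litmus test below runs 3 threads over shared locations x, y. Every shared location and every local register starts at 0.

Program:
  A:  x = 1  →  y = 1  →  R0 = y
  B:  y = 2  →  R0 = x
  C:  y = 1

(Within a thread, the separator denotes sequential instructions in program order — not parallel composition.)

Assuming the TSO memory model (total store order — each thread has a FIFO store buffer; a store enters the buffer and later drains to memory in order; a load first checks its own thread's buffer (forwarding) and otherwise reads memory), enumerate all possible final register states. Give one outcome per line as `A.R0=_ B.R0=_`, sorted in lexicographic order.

outcome vector order: (A.R0,B.R0)
|TSO outcomes| = 4

A.R0=1 B.R0=0
A.R0=1 B.R0=1
A.R0=2 B.R0=0
A.R0=2 B.R0=1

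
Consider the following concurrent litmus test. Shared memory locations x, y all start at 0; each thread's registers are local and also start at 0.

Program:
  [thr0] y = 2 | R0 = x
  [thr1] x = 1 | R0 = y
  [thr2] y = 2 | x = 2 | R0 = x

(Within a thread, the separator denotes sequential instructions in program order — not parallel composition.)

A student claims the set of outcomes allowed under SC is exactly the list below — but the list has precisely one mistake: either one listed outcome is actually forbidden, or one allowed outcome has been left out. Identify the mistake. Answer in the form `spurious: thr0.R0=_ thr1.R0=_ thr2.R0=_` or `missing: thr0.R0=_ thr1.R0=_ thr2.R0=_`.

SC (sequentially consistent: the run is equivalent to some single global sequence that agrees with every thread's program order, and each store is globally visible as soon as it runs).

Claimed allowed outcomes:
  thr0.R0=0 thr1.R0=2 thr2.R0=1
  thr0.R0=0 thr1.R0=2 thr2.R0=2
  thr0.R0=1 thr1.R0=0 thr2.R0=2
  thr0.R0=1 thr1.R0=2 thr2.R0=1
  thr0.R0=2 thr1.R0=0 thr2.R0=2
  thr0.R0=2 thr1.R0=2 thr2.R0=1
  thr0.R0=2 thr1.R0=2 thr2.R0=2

missing: thr0.R0=1 thr1.R0=2 thr2.R0=2

outcome vector order: (thr0.R0,thr1.R0,thr2.R0)
under SC → 0/2/1, 0/2/2, 1/0/2, 1/2/1, 1/2/2, 2/0/2, 2/2/1, 2/2/2
SC∖claimed = {1/2/2}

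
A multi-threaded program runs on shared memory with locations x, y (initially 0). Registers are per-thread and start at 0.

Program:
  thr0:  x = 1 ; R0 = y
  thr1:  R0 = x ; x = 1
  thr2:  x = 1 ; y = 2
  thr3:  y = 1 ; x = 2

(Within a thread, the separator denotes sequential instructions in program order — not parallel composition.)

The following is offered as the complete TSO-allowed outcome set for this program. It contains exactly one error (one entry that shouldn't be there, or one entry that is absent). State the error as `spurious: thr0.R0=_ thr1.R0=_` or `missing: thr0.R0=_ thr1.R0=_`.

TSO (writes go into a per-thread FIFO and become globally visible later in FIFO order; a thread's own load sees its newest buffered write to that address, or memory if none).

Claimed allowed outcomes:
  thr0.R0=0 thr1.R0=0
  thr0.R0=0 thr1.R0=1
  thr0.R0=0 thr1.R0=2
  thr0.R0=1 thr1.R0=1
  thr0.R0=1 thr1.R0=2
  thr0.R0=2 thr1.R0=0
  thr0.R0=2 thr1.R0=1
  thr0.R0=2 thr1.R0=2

missing: thr0.R0=1 thr1.R0=0

outcome vector order: (thr0.R0,thr1.R0)
[TSO] allowed = {<0 0>; <0 1>; <0 2>; <1 0>; <1 1>; <1 2>; <2 0>; <2 1>; <2 2>}
TSO∖claimed = {<1 0>}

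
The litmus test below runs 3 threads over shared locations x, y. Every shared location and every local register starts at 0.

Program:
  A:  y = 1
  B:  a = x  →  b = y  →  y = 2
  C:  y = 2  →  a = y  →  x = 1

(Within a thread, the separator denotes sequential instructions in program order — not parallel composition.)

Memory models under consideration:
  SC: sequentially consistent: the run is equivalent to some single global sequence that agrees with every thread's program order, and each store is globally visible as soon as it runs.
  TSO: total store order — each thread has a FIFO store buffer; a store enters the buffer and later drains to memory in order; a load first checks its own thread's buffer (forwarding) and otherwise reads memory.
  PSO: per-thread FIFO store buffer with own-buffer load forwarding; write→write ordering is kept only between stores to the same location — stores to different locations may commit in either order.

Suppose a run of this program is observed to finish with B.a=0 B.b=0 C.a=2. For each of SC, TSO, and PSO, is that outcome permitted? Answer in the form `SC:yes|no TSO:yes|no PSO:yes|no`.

outcome vector order: (B.a,B.b,C.a)
SC: 9 outcomes — {(0,0,1) (0,0,2) (0,1,1) (0,1,2) (0,2,1) (0,2,2) (1,1,1) (1,1,2) (1,2,2)}
TSO: 9 outcomes — {(0,0,1) (0,0,2) (0,1,1) (0,1,2) (0,2,1) (0,2,2) (1,1,1) (1,1,2) (1,2,2)}
PSO: 10 outcomes — {(0,0,1) (0,0,2) (0,1,1) (0,1,2) (0,2,1) (0,2,2) (1,0,2) (1,1,1) (1,1,2) (1,2,2)}
target (0,0,2) ∈ {SC,TSO,PSO}

SC:yes TSO:yes PSO:yes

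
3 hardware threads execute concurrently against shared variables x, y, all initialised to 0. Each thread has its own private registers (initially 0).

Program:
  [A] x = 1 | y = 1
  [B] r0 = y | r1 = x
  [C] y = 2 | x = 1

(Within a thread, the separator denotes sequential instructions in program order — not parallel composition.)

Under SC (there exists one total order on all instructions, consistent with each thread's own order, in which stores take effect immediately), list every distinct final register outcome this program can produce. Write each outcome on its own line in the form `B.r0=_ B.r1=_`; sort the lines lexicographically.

outcome vector order: (B.r0,B.r1)
|SC outcomes| = 5

B.r0=0 B.r1=0
B.r0=0 B.r1=1
B.r0=1 B.r1=1
B.r0=2 B.r1=0
B.r0=2 B.r1=1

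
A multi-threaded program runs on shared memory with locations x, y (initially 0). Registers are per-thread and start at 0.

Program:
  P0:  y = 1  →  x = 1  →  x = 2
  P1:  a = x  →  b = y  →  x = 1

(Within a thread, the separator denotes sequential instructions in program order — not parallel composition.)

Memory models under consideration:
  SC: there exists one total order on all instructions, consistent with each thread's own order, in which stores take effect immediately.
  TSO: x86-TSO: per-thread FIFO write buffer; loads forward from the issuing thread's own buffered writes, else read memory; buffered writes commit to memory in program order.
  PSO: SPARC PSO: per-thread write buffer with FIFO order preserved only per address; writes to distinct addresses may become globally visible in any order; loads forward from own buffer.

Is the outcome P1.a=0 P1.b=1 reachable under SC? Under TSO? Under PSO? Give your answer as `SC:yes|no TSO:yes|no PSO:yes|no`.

outcome vector order: (P1.a,P1.b)
SC (4): <0 0> <0 1> <1 1> <2 1>
TSO (4): <0 0> <0 1> <1 1> <2 1>
PSO (6): <0 0> <0 1> <1 0> <1 1> <2 0> <2 1>
target <0 1> ∈ {SC,TSO,PSO}

SC:yes TSO:yes PSO:yes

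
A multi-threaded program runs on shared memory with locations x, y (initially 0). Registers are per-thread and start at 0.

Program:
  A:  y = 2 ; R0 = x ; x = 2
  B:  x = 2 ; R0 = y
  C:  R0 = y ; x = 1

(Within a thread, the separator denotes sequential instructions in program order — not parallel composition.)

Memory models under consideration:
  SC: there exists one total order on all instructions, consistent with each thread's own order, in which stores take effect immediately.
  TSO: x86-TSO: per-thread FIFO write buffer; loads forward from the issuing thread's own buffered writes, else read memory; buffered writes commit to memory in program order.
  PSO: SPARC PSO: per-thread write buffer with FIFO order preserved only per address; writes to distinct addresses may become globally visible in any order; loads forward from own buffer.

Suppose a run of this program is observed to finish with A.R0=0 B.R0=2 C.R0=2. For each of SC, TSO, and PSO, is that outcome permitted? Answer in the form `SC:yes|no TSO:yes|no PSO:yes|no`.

SC:yes TSO:yes PSO:yes

outcome vector order: (A.R0,B.R0,C.R0)
SC: 10 outcomes — {<0 2 0>, <0 2 2>, <1 0 0>, <1 0 2>, <1 2 0>, <1 2 2>, <2 0 0>, <2 0 2>, <2 2 0>, <2 2 2>}
TSO: 12 outcomes — {<0 0 0>, <0 0 2>, <0 2 0>, <0 2 2>, <1 0 0>, <1 0 2>, <1 2 0>, <1 2 2>, <2 0 0>, <2 0 2>, <2 2 0>, <2 2 2>}
PSO: 12 outcomes — {<0 0 0>, <0 0 2>, <0 2 0>, <0 2 2>, <1 0 0>, <1 0 2>, <1 2 0>, <1 2 2>, <2 0 0>, <2 0 2>, <2 2 0>, <2 2 2>}
target <0 2 2> ∈ {SC,TSO,PSO}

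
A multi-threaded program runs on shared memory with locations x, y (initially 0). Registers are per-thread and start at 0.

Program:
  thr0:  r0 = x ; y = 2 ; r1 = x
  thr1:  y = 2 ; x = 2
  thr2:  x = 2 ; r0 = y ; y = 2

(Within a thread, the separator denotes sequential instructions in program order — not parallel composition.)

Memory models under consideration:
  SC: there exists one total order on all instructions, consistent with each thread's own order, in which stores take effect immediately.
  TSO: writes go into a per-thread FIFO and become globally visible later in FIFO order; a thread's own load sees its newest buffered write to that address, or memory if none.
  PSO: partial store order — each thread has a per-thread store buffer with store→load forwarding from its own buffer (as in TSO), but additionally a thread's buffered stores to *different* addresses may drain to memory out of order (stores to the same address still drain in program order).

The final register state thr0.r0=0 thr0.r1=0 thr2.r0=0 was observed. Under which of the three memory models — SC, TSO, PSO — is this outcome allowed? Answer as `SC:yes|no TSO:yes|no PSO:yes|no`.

outcome vector order: (thr0.r0,thr0.r1,thr2.r0)
SC (5): <0 0 2> <0 2 0> <0 2 2> <2 2 0> <2 2 2>
TSO (6): <0 0 0> <0 0 2> <0 2 0> <0 2 2> <2 2 0> <2 2 2>
PSO (6): <0 0 0> <0 0 2> <0 2 0> <0 2 2> <2 2 0> <2 2 2>
target <0 0 0> ∈ {TSO,PSO}

SC:no TSO:yes PSO:yes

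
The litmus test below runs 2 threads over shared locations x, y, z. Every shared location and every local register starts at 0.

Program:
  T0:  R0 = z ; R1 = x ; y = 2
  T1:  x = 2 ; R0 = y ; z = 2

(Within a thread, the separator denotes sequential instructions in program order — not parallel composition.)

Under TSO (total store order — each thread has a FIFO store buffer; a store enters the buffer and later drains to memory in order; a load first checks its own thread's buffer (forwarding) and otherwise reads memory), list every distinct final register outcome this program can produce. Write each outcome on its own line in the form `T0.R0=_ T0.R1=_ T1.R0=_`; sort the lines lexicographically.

outcome vector order: (T0.R0,T0.R1,T1.R0)
|TSO outcomes| = 5

T0.R0=0 T0.R1=0 T1.R0=0
T0.R0=0 T0.R1=0 T1.R0=2
T0.R0=0 T0.R1=2 T1.R0=0
T0.R0=0 T0.R1=2 T1.R0=2
T0.R0=2 T0.R1=2 T1.R0=0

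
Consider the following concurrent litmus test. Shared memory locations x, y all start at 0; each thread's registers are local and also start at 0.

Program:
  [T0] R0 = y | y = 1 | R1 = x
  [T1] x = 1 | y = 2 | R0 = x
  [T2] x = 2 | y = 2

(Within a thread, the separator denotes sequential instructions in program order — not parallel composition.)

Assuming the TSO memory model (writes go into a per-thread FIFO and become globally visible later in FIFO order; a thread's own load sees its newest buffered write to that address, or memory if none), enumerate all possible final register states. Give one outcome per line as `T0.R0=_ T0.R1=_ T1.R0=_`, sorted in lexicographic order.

T0.R0=0 T0.R1=0 T1.R0=1
T0.R0=0 T0.R1=0 T1.R0=2
T0.R0=0 T0.R1=1 T1.R0=1
T0.R0=0 T0.R1=1 T1.R0=2
T0.R0=0 T0.R1=2 T1.R0=1
T0.R0=0 T0.R1=2 T1.R0=2
T0.R0=2 T0.R1=1 T1.R0=1
T0.R0=2 T0.R1=1 T1.R0=2
T0.R0=2 T0.R1=2 T1.R0=1
T0.R0=2 T0.R1=2 T1.R0=2

outcome vector order: (T0.R0,T0.R1,T1.R0)
|TSO outcomes| = 10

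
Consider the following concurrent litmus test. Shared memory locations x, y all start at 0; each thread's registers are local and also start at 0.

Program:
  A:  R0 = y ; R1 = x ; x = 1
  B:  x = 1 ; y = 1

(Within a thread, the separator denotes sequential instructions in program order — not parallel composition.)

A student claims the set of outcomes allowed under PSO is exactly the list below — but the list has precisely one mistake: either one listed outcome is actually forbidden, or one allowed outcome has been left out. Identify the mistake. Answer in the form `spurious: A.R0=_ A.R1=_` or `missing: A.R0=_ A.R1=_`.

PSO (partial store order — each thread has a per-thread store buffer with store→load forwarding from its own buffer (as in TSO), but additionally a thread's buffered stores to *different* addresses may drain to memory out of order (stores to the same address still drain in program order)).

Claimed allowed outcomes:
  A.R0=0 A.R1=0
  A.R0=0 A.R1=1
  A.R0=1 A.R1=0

missing: A.R0=1 A.R1=1

outcome vector order: (A.R0,A.R1)
[PSO] allowed = {0/0 0/1 1/0 1/1}
PSO∖claimed = {1/1}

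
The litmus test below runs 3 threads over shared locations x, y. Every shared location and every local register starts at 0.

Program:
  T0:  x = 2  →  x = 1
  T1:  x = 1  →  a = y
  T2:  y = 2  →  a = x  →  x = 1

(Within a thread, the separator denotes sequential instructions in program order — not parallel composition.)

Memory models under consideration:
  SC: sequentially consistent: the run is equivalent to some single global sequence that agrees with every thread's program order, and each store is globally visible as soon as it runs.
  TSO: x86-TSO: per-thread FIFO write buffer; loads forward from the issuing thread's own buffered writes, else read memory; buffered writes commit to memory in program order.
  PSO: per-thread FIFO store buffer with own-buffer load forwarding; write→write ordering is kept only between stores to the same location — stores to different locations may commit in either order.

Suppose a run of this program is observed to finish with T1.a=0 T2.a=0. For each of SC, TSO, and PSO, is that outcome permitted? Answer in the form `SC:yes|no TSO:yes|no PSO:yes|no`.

SC:no TSO:yes PSO:yes

outcome vector order: (T1.a,T2.a)
under SC → <0 1>, <0 2>, <2 0>, <2 1>, <2 2>
under TSO → <0 0>, <0 1>, <0 2>, <2 0>, <2 1>, <2 2>
under PSO → <0 0>, <0 1>, <0 2>, <2 0>, <2 1>, <2 2>
target <0 0> ∈ {TSO,PSO}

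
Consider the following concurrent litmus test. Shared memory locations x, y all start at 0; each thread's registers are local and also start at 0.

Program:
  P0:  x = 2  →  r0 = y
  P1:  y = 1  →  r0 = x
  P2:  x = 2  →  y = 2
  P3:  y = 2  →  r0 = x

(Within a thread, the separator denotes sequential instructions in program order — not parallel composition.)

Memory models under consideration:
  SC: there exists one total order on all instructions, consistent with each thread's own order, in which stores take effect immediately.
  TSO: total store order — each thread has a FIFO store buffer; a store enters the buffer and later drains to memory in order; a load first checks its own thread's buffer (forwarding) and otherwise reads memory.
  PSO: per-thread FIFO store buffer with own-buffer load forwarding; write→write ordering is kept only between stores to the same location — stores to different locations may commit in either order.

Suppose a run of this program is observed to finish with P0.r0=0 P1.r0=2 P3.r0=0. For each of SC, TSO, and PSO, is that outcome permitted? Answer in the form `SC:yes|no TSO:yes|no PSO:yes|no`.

outcome vector order: (P0.r0,P1.r0,P3.r0)
under SC → (0,2,2), (1,0,0), (1,0,2), (1,2,0), (1,2,2), (2,0,0), (2,0,2), (2,2,0), (2,2,2)
under TSO → (0,0,0), (0,0,2), (0,2,0), (0,2,2), (1,0,0), (1,0,2), (1,2,0), (1,2,2), (2,0,0), (2,0,2), (2,2,0), (2,2,2)
under PSO → (0,0,0), (0,0,2), (0,2,0), (0,2,2), (1,0,0), (1,0,2), (1,2,0), (1,2,2), (2,0,0), (2,0,2), (2,2,0), (2,2,2)
target (0,2,0) ∈ {TSO,PSO}

SC:no TSO:yes PSO:yes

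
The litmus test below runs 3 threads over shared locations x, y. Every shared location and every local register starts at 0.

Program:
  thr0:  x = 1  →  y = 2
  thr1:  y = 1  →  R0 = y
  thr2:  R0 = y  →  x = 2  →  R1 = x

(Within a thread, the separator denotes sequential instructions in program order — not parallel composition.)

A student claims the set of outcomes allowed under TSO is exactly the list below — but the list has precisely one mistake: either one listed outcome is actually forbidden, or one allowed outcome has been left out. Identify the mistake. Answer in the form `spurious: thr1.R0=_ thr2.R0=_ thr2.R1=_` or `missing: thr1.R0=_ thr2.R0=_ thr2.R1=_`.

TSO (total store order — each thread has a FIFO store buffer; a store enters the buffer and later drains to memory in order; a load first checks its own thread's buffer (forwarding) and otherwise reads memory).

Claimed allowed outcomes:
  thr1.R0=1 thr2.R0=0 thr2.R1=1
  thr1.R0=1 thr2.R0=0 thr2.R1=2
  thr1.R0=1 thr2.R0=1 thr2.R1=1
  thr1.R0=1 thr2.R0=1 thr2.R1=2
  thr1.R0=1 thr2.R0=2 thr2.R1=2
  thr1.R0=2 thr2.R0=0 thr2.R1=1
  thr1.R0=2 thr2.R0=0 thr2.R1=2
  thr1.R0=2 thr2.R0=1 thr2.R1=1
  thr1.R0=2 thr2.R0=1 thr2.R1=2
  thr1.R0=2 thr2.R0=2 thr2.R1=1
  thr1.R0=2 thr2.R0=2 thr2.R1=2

spurious: thr1.R0=2 thr2.R0=2 thr2.R1=1

outcome vector order: (thr1.R0,thr2.R0,thr2.R1)
[TSO] allowed = {101, 102, 111, 112, 122, 201, 202, 211, 212, 222}
claimed∖TSO = {221}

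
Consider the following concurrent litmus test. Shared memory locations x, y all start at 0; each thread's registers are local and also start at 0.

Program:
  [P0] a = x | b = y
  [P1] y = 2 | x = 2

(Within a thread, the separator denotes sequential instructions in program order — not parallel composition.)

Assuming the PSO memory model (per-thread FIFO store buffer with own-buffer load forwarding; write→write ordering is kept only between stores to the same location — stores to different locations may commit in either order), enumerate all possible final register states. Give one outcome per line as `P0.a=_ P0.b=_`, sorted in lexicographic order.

outcome vector order: (P0.a,P0.b)
|PSO outcomes| = 4

P0.a=0 P0.b=0
P0.a=0 P0.b=2
P0.a=2 P0.b=0
P0.a=2 P0.b=2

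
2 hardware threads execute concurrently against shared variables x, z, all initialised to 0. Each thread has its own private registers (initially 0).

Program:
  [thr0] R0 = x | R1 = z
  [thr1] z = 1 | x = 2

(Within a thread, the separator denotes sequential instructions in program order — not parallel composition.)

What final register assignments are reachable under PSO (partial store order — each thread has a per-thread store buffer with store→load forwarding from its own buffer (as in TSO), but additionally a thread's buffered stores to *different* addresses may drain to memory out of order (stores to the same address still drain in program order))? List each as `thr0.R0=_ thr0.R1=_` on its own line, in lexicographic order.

thr0.R0=0 thr0.R1=0
thr0.R0=0 thr0.R1=1
thr0.R0=2 thr0.R1=0
thr0.R0=2 thr0.R1=1

outcome vector order: (thr0.R0,thr0.R1)
|PSO outcomes| = 4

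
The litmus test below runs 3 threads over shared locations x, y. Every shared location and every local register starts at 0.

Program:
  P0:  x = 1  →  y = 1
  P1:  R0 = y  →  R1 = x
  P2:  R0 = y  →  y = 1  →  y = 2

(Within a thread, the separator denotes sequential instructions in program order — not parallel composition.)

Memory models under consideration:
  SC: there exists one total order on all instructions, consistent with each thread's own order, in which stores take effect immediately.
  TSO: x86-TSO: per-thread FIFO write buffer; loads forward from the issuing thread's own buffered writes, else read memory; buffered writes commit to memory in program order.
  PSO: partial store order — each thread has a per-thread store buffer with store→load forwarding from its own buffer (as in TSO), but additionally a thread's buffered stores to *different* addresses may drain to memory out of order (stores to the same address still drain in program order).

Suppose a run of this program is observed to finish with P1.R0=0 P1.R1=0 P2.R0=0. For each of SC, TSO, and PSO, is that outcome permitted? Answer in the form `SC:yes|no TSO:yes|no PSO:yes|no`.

outcome vector order: (P1.R0,P1.R1,P2.R0)
SC (10): 0/0/0, 0/0/1, 0/1/0, 0/1/1, 1/0/0, 1/1/0, 1/1/1, 2/0/0, 2/1/0, 2/1/1
TSO (10): 0/0/0, 0/0/1, 0/1/0, 0/1/1, 1/0/0, 1/1/0, 1/1/1, 2/0/0, 2/1/0, 2/1/1
PSO (12): 0/0/0, 0/0/1, 0/1/0, 0/1/1, 1/0/0, 1/0/1, 1/1/0, 1/1/1, 2/0/0, 2/0/1, 2/1/0, 2/1/1
target 0/0/0 ∈ {SC,TSO,PSO}

SC:yes TSO:yes PSO:yes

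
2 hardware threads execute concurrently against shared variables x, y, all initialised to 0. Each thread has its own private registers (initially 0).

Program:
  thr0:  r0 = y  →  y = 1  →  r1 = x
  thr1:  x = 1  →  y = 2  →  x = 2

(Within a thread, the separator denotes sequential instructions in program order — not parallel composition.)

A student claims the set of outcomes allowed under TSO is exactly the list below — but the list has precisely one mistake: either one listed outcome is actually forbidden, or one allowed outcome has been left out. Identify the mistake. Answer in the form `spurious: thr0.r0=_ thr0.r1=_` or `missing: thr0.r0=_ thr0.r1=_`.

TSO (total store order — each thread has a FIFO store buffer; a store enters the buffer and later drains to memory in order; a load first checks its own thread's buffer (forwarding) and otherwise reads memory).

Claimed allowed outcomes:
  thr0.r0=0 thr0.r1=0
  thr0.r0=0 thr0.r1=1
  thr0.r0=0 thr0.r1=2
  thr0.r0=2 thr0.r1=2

missing: thr0.r0=2 thr0.r1=1

outcome vector order: (thr0.r0,thr0.r1)
under TSO → <0 0>; <0 1>; <0 2>; <2 1>; <2 2>
TSO∖claimed = {<2 1>}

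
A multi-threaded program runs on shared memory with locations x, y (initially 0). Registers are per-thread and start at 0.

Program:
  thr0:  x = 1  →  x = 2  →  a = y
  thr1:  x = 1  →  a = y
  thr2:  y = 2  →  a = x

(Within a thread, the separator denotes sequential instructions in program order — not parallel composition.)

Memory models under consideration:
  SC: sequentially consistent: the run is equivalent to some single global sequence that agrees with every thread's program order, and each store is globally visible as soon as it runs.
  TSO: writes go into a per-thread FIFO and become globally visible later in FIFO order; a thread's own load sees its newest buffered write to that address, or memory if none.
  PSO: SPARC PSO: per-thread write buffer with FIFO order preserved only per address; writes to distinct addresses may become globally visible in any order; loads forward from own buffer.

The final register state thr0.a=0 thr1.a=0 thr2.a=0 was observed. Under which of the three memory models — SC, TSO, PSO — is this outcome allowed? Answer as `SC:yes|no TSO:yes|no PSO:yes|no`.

SC:no TSO:yes PSO:yes

outcome vector order: (thr0.a,thr1.a,thr2.a)
[SC] allowed = {<0 0 1>, <0 0 2>, <0 2 1>, <0 2 2>, <2 0 1>, <2 0 2>, <2 2 0>, <2 2 1>, <2 2 2>}
[TSO] allowed = {<0 0 0>, <0 0 1>, <0 0 2>, <0 2 0>, <0 2 1>, <0 2 2>, <2 0 0>, <2 0 1>, <2 0 2>, <2 2 0>, <2 2 1>, <2 2 2>}
[PSO] allowed = {<0 0 0>, <0 0 1>, <0 0 2>, <0 2 0>, <0 2 1>, <0 2 2>, <2 0 0>, <2 0 1>, <2 0 2>, <2 2 0>, <2 2 1>, <2 2 2>}
target <0 0 0> ∈ {TSO,PSO}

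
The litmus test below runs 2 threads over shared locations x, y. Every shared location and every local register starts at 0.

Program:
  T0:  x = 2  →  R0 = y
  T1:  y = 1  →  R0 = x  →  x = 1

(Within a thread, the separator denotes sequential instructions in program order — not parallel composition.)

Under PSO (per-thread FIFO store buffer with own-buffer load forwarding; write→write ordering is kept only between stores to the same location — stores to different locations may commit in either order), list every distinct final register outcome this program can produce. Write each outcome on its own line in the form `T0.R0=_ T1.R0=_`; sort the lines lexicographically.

T0.R0=0 T1.R0=0
T0.R0=0 T1.R0=2
T0.R0=1 T1.R0=0
T0.R0=1 T1.R0=2

outcome vector order: (T0.R0,T1.R0)
|PSO outcomes| = 4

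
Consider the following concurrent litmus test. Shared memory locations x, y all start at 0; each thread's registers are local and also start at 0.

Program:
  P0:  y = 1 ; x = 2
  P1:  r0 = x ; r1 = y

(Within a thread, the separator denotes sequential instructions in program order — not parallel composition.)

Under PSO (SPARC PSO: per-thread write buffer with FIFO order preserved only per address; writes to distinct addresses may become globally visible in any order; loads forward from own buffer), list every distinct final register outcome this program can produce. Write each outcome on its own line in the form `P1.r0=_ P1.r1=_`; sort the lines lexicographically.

outcome vector order: (P1.r0,P1.r1)
|PSO outcomes| = 4

P1.r0=0 P1.r1=0
P1.r0=0 P1.r1=1
P1.r0=2 P1.r1=0
P1.r0=2 P1.r1=1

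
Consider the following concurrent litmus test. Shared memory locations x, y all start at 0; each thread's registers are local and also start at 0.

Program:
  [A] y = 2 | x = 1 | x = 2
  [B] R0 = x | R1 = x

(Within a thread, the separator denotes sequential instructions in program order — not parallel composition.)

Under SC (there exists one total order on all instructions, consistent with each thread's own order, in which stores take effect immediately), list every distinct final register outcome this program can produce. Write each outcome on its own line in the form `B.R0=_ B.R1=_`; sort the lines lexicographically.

outcome vector order: (B.R0,B.R1)
|SC outcomes| = 6

B.R0=0 B.R1=0
B.R0=0 B.R1=1
B.R0=0 B.R1=2
B.R0=1 B.R1=1
B.R0=1 B.R1=2
B.R0=2 B.R1=2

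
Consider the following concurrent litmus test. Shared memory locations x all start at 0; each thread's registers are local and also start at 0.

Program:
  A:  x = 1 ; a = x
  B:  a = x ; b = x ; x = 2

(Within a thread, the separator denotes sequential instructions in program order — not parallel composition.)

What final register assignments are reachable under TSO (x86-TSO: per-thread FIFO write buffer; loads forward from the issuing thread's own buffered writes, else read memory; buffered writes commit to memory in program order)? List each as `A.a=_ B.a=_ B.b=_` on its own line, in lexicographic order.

outcome vector order: (A.a,B.a,B.b)
|TSO outcomes| = 6

A.a=1 B.a=0 B.b=0
A.a=1 B.a=0 B.b=1
A.a=1 B.a=1 B.b=1
A.a=2 B.a=0 B.b=0
A.a=2 B.a=0 B.b=1
A.a=2 B.a=1 B.b=1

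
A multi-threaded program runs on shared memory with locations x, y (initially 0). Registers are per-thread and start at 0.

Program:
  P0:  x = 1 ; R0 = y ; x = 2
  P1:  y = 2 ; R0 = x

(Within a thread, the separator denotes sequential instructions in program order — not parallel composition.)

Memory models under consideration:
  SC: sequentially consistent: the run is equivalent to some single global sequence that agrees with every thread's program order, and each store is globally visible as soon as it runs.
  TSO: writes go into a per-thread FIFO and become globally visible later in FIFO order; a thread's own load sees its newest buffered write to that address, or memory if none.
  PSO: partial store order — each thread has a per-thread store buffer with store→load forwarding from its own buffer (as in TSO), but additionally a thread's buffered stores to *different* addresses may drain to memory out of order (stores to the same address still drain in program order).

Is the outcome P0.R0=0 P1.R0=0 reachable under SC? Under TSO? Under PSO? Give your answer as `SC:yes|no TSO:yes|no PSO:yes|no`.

SC:no TSO:yes PSO:yes

outcome vector order: (P0.R0,P1.R0)
SC (5): <0 1>; <0 2>; <2 0>; <2 1>; <2 2>
TSO (6): <0 0>; <0 1>; <0 2>; <2 0>; <2 1>; <2 2>
PSO (6): <0 0>; <0 1>; <0 2>; <2 0>; <2 1>; <2 2>
target <0 0> ∈ {TSO,PSO}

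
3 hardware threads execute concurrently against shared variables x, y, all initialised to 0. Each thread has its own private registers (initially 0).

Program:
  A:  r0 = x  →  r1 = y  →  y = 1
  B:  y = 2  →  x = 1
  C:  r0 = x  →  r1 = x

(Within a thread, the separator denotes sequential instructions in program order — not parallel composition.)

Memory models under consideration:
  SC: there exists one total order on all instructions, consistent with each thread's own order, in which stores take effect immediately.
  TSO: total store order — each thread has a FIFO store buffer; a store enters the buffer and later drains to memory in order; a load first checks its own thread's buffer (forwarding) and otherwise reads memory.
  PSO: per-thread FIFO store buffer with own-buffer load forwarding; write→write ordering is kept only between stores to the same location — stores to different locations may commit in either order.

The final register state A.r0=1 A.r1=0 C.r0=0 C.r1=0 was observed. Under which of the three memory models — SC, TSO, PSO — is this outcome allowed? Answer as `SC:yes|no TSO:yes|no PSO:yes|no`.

outcome vector order: (A.r0,A.r1,C.r0,C.r1)
[SC] allowed = {0/0/0/0, 0/0/0/1, 0/0/1/1, 0/2/0/0, 0/2/0/1, 0/2/1/1, 1/2/0/0, 1/2/0/1, 1/2/1/1}
[TSO] allowed = {0/0/0/0, 0/0/0/1, 0/0/1/1, 0/2/0/0, 0/2/0/1, 0/2/1/1, 1/2/0/0, 1/2/0/1, 1/2/1/1}
[PSO] allowed = {0/0/0/0, 0/0/0/1, 0/0/1/1, 0/2/0/0, 0/2/0/1, 0/2/1/1, 1/0/0/0, 1/0/0/1, 1/0/1/1, 1/2/0/0, 1/2/0/1, 1/2/1/1}
target 1/0/0/0 ∈ {PSO}

SC:no TSO:no PSO:yes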